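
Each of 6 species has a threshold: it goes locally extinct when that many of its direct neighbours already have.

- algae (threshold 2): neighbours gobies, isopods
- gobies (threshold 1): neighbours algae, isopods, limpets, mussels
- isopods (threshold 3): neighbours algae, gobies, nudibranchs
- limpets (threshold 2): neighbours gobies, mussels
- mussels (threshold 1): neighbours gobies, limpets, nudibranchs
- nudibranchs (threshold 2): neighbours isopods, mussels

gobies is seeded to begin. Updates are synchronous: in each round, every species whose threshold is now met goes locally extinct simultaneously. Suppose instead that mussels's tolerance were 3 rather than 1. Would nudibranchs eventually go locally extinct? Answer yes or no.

no

With mussels's tolerance at 3:
Round 1 — gobies goes locally extinct (initial).
Round 2 — no new extinctions; cascade stops.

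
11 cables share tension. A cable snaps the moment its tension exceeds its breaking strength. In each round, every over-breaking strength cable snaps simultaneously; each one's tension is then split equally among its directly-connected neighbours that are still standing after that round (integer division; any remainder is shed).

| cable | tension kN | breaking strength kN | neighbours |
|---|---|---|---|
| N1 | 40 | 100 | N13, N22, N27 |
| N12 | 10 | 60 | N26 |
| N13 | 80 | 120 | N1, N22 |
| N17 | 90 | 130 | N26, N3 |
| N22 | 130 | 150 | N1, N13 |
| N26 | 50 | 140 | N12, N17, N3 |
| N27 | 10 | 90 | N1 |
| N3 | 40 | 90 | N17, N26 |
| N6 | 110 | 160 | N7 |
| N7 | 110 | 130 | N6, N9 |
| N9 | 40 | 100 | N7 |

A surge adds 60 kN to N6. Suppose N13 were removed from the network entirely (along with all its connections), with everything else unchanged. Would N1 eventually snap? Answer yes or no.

With N13 removed:
Round 1 — N6 at 170 > 160. N6 snaps.
  N6 sheds 170 kN to N7: 170 each.
    N7: 110+170 = 280 > 130
Round 2 — N7 snaps.
  N7 sheds 280 kN to N9: 280 each.
    N9: 40+280 = 320 > 100
Round 3 — N9 snaps.
  N9 sheds 320 kN: no online neighbours, lost.
No further breaks.

no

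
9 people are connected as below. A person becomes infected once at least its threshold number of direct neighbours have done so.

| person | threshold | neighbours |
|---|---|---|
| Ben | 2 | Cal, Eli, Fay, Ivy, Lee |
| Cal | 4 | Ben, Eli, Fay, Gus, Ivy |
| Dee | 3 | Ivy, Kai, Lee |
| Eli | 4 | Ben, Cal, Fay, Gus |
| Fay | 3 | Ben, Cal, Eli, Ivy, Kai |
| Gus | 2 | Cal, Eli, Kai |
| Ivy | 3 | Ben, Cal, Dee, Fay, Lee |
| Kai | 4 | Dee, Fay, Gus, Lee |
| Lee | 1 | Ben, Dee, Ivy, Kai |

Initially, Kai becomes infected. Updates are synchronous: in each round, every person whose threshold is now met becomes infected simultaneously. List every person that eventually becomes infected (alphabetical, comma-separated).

Round 1 — Kai becomes infected (initial).
Round 2 — checking thresholds:
  Dee: 1 of 3 neighbours < 3, below threshold.
  Fay: 1 of 5 neighbours < 3, below threshold.
  Gus: 1 of 3 neighbours < 2, below threshold.
  Lee: 1 of 4 neighbours ≥ 1, becomes infected.
Round 3 — no new infections; cascade stops.

Kai, Lee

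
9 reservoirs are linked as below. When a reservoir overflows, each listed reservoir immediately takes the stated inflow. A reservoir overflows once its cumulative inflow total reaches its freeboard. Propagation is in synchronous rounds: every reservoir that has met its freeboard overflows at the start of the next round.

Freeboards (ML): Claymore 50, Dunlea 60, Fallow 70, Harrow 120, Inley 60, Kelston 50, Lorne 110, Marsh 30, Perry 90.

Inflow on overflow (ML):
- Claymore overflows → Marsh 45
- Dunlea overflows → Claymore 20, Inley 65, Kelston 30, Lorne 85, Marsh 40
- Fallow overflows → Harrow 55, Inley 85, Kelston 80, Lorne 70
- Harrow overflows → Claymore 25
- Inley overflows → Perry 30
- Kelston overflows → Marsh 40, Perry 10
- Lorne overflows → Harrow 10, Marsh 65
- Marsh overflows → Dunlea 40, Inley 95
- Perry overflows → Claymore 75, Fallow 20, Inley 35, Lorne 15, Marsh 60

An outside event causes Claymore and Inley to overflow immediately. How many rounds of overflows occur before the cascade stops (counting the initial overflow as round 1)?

Round 1 — Claymore, Inley overflow (initial).
  Marsh: +45 → 45 ≥ 30
  Perry: +30 → 30 < 90
Round 2 — Marsh overflows.
  Dunlea: +40 → 40 < 60
No further overflows.

2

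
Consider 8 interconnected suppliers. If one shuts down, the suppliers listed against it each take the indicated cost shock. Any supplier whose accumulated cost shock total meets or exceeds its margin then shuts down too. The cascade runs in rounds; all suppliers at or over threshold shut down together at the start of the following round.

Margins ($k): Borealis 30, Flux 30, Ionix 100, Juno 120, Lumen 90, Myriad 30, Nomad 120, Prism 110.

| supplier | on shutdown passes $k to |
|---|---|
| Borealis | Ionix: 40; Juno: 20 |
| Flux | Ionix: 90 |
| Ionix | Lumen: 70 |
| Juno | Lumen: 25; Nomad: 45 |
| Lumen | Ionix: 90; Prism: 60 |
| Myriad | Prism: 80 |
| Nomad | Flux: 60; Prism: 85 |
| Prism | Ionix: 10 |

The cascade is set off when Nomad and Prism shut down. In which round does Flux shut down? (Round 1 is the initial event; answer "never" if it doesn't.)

2

Round 1 — Nomad, Prism shut down (initial).
  Flux: +60 → 60 ≥ 30
  Ionix: +10 → 10 < 100
Round 2 — Flux shuts down.
  Ionix: +90 → 100 ≥ 100
Round 3 — Ionix shuts down.
  Lumen: +70 → 70 < 90
No further shutdowns.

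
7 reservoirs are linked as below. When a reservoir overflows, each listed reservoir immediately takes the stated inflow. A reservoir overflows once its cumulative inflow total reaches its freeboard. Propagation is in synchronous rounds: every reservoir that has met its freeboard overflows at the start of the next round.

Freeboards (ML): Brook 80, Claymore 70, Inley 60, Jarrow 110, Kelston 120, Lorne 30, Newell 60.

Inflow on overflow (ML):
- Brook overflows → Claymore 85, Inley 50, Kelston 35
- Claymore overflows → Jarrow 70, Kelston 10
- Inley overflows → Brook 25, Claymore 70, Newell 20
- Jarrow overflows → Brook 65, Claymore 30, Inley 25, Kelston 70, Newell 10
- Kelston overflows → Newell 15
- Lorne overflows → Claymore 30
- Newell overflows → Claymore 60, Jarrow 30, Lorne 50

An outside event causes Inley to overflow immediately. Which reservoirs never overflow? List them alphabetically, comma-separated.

Round 1 — Inley overflows (initial).
  Brook: +25 → 25 < 80
  Claymore: +70 → 70 ≥ 70
  Newell: +20 → 20 < 60
Round 2 — Claymore overflows.
  Jarrow: +70 → 70 < 110
  Kelston: +10 → 10 < 120
No further overflows.

Brook, Jarrow, Kelston, Lorne, Newell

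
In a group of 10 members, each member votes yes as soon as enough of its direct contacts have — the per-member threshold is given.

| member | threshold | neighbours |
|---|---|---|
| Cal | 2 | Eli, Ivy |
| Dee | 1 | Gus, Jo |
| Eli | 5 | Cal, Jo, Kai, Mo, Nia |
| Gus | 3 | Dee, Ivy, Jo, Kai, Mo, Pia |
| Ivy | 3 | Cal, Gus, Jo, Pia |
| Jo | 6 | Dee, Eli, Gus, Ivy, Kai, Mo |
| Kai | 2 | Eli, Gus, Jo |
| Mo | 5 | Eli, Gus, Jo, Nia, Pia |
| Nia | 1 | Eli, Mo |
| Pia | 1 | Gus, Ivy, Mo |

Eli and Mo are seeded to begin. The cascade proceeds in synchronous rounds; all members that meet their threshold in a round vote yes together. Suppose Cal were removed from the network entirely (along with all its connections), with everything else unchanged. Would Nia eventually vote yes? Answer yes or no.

With Cal removed:
Round 1 — Eli, Mo vote yes (initial).
Round 2 — checking thresholds:
  Gus: 1 of 6 neighbours < 3, not yet.
  Jo: 2 of 6 neighbours < 6, not yet.
  Kai: 1 of 3 neighbours < 2, not yet.
  Nia: 2 of 2 neighbours ≥ 1, votes yes.
  Pia: 1 of 3 neighbours ≥ 1, votes yes.
Round 3 — no new yes votes; cascade stops.

yes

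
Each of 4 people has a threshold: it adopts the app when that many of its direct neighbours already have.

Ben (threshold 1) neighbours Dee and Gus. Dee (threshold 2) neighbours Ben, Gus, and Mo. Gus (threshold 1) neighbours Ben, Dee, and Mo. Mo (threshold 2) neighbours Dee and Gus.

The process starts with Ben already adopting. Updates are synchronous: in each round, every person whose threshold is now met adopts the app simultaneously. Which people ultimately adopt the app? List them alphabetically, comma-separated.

Ben, Dee, Gus, Mo

Round 1 — Ben adopts the app (initial).
Round 2 — checking thresholds:
  Dee: 1 of 3 neighbours < 2, below threshold.
  Gus: 1 of 3 neighbours ≥ 1, adopts the app.
Round 3 — checking thresholds:
  Dee: 2 of 3 neighbours ≥ 2, adopts the app.
  Mo: 1 of 2 neighbours < 2, below threshold.
Round 4 — checking thresholds:
  Mo: 2 of 2 neighbours ≥ 2, adopts the app.
Round 5 — no new adoptions; cascade stops.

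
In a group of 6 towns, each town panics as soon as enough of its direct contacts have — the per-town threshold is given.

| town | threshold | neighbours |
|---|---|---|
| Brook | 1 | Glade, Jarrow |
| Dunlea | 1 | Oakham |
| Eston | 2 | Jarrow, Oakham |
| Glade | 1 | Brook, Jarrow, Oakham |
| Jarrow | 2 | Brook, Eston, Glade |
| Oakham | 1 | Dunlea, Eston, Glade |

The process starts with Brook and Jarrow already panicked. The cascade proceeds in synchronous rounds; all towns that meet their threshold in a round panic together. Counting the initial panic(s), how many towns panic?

6

Round 1 — Brook, Jarrow panic (initial).
Round 2 — checking thresholds:
  Eston: 1 of 2 neighbours < 2, not yet.
  Glade: 2 of 3 neighbours ≥ 1, panics.
Round 3 — checking thresholds:
  Eston: 1 of 2 neighbours < 2, not yet.
  Oakham: 1 of 3 neighbours ≥ 1, panics.
Round 4 — checking thresholds:
  Dunlea: 1 of 1 neighbours ≥ 1, panics.
  Eston: 2 of 2 neighbours ≥ 2, panics.
Round 5 — no new panics; cascade stops.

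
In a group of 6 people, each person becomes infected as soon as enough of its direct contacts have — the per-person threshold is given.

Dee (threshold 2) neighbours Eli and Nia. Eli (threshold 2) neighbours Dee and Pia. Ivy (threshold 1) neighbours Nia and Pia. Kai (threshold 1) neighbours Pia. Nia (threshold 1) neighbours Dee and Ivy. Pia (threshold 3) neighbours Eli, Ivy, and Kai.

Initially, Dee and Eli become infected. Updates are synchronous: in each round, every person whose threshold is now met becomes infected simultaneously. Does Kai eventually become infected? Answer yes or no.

Round 1 — Dee, Eli become infected (initial).
Round 2 — checking thresholds:
  Nia: 1 of 2 neighbours ≥ 1, becomes infected.
  Pia: 1 of 3 neighbours < 3, below threshold.
Round 3 — checking thresholds:
  Ivy: 1 of 2 neighbours ≥ 1, becomes infected.
  Pia: 1 of 3 neighbours < 3, below threshold.
Round 4 — no new infections; cascade stops.

no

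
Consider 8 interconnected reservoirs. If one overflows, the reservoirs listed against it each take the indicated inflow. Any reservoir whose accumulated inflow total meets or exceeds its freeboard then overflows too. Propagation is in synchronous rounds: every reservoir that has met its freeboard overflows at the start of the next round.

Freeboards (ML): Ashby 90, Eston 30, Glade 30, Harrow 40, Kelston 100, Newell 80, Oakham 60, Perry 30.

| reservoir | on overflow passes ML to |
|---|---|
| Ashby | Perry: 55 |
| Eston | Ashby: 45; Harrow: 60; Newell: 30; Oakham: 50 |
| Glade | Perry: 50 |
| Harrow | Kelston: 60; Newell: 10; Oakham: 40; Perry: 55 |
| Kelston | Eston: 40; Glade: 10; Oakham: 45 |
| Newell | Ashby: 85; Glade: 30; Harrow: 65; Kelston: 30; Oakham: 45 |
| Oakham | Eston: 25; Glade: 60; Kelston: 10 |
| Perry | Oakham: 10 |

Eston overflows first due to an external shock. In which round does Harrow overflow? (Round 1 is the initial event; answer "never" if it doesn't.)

Round 1 — Eston overflows (initial).
  Ashby: +45 → 45 < 90
  Harrow: +60 → 60 ≥ 40
  Newell: +30 → 30 < 80
  Oakham: +50 → 50 < 60
Round 2 — Harrow overflows.
  Kelston: +60 → 60 < 100
  Newell: +10 → 40 < 80
  Oakham: +40 → 90 ≥ 60
  Perry: +55 → 55 ≥ 30
Round 3 — Oakham, Perry overflow.
  Glade: +60 → 60 ≥ 30
  Kelston: +10 → 70 < 100
Round 4 — Glade overflows.
No further overflows.

2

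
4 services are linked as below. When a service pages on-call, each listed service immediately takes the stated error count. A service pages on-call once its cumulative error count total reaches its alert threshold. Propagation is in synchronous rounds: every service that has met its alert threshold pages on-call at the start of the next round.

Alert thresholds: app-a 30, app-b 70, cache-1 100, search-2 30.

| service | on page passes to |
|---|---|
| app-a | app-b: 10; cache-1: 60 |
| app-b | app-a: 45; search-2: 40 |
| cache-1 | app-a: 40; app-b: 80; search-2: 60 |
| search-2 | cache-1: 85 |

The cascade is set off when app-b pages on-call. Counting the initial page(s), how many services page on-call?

Round 1 — app-b pages on-call (initial).
  app-a: +45 → 45 ≥ 30
  search-2: +40 → 40 ≥ 30
Round 2 — app-a, search-2 page on-call.
  cache-1: +60+85 → 145 ≥ 100
Round 3 — cache-1 pages on-call.
No further pages.

4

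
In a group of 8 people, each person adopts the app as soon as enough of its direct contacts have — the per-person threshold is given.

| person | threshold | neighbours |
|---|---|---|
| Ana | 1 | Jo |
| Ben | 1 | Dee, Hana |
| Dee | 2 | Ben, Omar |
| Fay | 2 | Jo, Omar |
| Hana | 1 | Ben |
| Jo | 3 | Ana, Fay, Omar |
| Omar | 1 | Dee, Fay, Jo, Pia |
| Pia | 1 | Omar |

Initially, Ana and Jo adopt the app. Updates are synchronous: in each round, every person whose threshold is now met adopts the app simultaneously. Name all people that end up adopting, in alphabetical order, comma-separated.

Round 1 — Ana, Jo adopt the app (initial).
Round 2 — checking thresholds:
  Fay: 1 of 2 neighbours < 2, not yet.
  Omar: 1 of 4 neighbours ≥ 1, adopts the app.
Round 3 — checking thresholds:
  Dee: 1 of 2 neighbours < 2, not yet.
  Fay: 2 of 2 neighbours ≥ 2, adopts the app.
  Pia: 1 of 1 neighbours ≥ 1, adopts the app.
Round 4 — no new adoptions; cascade stops.

Ana, Fay, Jo, Omar, Pia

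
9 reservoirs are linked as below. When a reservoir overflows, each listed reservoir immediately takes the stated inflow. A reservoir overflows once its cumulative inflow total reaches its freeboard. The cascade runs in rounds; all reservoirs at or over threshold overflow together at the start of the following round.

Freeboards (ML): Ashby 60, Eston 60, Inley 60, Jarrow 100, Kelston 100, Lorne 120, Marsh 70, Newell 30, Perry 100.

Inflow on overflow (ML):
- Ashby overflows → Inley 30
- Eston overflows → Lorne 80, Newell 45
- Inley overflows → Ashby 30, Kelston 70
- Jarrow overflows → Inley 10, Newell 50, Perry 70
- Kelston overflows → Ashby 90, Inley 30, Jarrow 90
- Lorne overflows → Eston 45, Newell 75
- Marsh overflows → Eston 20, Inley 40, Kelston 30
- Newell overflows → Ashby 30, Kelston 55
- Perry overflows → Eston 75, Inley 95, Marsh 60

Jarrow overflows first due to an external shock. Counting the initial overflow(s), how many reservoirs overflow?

2

Round 1 — Jarrow overflows (initial).
  Inley: +10 → 10 < 60
  Newell: +50 → 50 ≥ 30
  Perry: +70 → 70 < 100
Round 2 — Newell overflows.
  Ashby: +30 → 30 < 60
  Kelston: +55 → 55 < 100
No further overflows.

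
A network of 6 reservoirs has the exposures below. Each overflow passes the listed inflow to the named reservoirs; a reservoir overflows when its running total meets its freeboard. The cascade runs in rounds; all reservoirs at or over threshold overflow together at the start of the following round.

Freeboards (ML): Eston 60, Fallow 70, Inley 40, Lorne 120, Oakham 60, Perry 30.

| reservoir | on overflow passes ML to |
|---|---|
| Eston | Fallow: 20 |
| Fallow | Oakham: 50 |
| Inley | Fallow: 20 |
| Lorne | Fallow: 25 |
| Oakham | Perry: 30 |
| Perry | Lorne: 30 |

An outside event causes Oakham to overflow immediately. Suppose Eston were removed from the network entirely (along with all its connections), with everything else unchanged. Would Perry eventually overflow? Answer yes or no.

yes

With Eston removed:
Round 1 — Oakham overflows (initial).
  Perry: +30 → 30 ≥ 30
Round 2 — Perry overflows.
  Lorne: +30 → 30 < 120
No further overflows.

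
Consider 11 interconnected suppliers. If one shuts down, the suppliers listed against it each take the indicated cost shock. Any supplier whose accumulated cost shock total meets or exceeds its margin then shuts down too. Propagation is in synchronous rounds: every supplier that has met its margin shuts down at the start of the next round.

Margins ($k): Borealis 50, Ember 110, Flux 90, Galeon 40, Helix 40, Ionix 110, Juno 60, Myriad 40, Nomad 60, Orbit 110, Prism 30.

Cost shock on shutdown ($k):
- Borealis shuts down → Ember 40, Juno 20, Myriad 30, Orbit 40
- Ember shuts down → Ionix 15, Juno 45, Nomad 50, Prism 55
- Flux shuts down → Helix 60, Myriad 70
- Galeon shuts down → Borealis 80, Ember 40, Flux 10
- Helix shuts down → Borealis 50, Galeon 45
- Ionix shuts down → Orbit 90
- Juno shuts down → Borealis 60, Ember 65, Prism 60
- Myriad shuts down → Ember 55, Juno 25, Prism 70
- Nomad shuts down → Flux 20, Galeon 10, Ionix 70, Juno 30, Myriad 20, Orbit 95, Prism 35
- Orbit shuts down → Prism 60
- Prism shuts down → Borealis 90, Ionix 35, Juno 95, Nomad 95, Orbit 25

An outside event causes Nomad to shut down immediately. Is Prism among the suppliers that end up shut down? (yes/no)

yes

Round 1 — Nomad shuts down (initial).
  Flux: +20 → 20 < 90
  Galeon: +10 → 10 < 40
  Ionix: +70 → 70 < 110
  Juno: +30 → 30 < 60
  Myriad: +20 → 20 < 40
  Orbit: +95 → 95 < 110
  Prism: +35 → 35 ≥ 30
Round 2 — Prism shuts down.
  Borealis: +90 → 90 ≥ 50
  Ionix: +35 → 105 < 110
  Juno: +95 → 125 ≥ 60
  Orbit: +25 → 120 ≥ 110
Round 3 — Borealis, Juno, Orbit shut down.
  Ember: +40+65 → 105 < 110
  Myriad: +30 → 50 ≥ 40
Round 4 — Myriad shuts down.
  Ember: +55 → 160 ≥ 110
Round 5 — Ember shuts down.
  Ionix: +15 → 120 ≥ 110
Round 6 — Ionix shuts down.
No further shutdowns.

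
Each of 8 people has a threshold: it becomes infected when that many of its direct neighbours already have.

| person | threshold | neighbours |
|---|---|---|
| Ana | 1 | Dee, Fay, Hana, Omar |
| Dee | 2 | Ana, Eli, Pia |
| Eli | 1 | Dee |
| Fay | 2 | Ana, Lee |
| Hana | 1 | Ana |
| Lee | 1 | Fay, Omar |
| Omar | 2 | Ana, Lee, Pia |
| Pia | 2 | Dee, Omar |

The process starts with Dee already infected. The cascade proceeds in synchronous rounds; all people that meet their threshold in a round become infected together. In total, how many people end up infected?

Round 1 — Dee becomes infected (initial).
Round 2 — checking thresholds:
  Ana: 1 of 4 neighbours ≥ 1, becomes infected.
  Eli: 1 of 1 neighbours ≥ 1, becomes infected.
  Pia: 1 of 2 neighbours < 2, not yet.
Round 3 — checking thresholds:
  Fay: 1 of 2 neighbours < 2, not yet.
  Hana: 1 of 1 neighbours ≥ 1, becomes infected.
  Omar: 1 of 3 neighbours < 2, not yet.
  Pia: 1 of 2 neighbours < 2, not yet.
Round 4 — no new infections; cascade stops.

4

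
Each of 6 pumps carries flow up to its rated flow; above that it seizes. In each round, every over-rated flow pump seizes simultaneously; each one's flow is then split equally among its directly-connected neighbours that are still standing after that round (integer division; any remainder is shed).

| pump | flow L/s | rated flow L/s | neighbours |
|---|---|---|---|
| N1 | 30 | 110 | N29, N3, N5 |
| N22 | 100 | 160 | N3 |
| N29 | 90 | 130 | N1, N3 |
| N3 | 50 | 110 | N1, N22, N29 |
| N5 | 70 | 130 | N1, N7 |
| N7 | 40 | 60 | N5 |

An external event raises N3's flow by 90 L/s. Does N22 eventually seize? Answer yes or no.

Round 1 — N3 at 140 > 110. N3 seizes.
  N3 sheds 140 L/s to N1, N22, N29: 46 each (2 lost).
    N1: 30+46 = 76 ≤ 110
    N22: 100+46 = 146 ≤ 160
    N29: 90+46 = 136 > 130
Round 2 — N29 seizes.
  N29 sheds 136 L/s to N1: 136 each.
    N1: 76+136 = 212 > 110
Round 3 — N1 seizes.
  N1 sheds 212 L/s to N5: 212 each.
    N5: 70+212 = 282 > 130
Round 4 — N5 seizes.
  N5 sheds 282 L/s to N7: 282 each.
    N7: 40+282 = 322 > 60
Round 5 — N7 seizes.
  N7 sheds 322 L/s: no online neighbours, lost.
No further seizures.

no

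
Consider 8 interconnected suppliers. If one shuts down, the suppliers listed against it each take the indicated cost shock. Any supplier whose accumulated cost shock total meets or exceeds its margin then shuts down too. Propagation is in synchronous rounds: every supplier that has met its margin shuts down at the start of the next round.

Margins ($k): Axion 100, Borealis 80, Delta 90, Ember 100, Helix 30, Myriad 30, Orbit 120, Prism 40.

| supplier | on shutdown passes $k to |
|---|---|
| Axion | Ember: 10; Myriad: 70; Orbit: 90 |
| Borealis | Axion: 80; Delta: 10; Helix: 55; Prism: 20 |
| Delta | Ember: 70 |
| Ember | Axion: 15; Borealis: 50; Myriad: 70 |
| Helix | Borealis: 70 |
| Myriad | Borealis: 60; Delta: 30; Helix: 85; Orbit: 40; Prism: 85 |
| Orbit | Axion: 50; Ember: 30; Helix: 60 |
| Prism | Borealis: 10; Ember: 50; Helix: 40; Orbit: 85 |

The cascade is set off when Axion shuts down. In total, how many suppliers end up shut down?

6

Round 1 — Axion shuts down (initial).
  Ember: +10 → 10 < 100
  Myriad: +70 → 70 ≥ 30
  Orbit: +90 → 90 < 120
Round 2 — Myriad shuts down.
  Borealis: +60 → 60 < 80
  Delta: +30 → 30 < 90
  Helix: +85 → 85 ≥ 30
  Orbit: +40 → 130 ≥ 120
  Prism: +85 → 85 ≥ 40
Round 3 — Helix, Orbit, Prism shut down.
  Borealis: +70+10 → 140 ≥ 80
  Ember: +30+50 → 90 < 100
Round 4 — Borealis shuts down.
  Delta: +10 → 40 < 90
No further shutdowns.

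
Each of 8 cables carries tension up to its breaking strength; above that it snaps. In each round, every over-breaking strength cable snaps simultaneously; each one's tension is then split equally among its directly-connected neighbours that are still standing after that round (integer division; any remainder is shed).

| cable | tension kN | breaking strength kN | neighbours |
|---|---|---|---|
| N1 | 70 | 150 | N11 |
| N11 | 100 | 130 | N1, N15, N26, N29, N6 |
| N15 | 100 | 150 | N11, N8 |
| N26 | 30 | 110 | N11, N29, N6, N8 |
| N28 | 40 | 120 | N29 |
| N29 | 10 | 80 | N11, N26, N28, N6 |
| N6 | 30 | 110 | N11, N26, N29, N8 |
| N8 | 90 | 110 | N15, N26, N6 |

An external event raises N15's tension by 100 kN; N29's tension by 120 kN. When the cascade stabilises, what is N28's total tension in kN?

72

Round 1 — N15 at 200 > 150; N29 at 130 > 80. N15, N29 snap.
  N15 sheds 200 kN to N11, N8: 100 each.
    N11: 100+100 = 200 > 130
    N8: 90+100 = 190 > 110
  N29 sheds 130 kN to N11, N26, N28, N6: 32 each (2 lost).
    N11: 200+32 = 232 > 130
    N26: 30+32 = 62 ≤ 110
    N28: 40+32 = 72 ≤ 120
    N6: 30+32 = 62 ≤ 110
Round 2 — N11, N8 snap.
  N11 sheds 232 kN to N1, N26, N6: 77 each (1 lost).
    N1: 70+77 = 147 ≤ 150
    N26: 62+77 = 139 > 110
    N6: 62+77 = 139 > 110
  N8 sheds 190 kN to N26, N6: 95 each.
    N26: 139+95 = 234 > 110
    N6: 139+95 = 234 > 110
Round 3 — N26, N6 snap.
  N26 sheds 234 kN: no online neighbours, lost.
  N6 sheds 234 kN: no online neighbours, lost.
No further breaks.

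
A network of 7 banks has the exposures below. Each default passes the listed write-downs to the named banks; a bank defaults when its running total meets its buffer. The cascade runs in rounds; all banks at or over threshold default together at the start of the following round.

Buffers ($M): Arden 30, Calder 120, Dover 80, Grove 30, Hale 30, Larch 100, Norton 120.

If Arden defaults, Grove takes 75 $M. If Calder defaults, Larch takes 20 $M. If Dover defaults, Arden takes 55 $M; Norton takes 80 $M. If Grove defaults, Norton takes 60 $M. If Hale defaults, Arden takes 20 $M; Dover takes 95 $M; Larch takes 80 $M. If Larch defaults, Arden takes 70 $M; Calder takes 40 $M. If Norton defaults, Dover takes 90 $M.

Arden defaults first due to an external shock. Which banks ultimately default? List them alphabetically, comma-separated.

Arden, Grove

Round 1 — Arden defaults (initial).
  Grove: +75 → 75 ≥ 30
Round 2 — Grove defaults.
  Norton: +60 → 60 < 120
No further defaults.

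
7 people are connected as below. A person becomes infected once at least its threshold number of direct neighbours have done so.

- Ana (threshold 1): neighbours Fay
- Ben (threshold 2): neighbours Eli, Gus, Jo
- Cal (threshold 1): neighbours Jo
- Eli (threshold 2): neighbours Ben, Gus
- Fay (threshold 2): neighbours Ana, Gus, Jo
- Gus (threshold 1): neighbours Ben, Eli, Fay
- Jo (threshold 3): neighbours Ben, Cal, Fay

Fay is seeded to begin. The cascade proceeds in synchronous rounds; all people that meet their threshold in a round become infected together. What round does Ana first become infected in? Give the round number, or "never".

Round 1 — Fay becomes infected (initial).
Round 2 — checking thresholds:
  Ana: 1 of 1 neighbours ≥ 1, becomes infected.
  Gus: 1 of 3 neighbours ≥ 1, becomes infected.
  Jo: 1 of 3 neighbours < 3, not yet.
Round 3 — no new infections; cascade stops.

2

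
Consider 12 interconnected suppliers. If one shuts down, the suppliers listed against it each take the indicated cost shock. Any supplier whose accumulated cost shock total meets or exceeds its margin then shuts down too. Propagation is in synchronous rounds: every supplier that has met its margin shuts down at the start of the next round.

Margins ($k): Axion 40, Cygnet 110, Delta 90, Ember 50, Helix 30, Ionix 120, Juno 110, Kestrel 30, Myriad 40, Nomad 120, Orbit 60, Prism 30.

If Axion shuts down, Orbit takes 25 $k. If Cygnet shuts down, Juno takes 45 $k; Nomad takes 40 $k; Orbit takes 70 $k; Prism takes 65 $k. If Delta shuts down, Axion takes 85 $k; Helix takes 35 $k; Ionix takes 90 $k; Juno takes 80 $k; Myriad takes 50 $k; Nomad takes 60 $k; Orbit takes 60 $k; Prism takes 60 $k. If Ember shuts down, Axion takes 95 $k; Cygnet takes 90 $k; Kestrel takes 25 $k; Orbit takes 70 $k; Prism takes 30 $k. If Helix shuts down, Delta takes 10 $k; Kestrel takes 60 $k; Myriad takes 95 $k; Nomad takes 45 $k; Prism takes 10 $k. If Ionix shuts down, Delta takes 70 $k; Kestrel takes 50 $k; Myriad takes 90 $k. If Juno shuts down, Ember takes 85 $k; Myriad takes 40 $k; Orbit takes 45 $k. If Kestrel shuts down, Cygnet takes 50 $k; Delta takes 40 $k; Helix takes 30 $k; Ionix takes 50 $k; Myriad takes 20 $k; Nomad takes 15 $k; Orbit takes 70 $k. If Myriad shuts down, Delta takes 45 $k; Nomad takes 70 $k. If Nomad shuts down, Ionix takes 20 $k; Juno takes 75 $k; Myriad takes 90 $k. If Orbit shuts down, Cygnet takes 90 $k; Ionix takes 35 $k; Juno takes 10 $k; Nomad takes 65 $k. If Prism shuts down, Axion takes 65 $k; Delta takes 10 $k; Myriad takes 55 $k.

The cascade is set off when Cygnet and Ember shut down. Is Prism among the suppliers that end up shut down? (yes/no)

yes

Round 1 — Cygnet, Ember shut down (initial).
  Axion: +95 → 95 ≥ 40
  Juno: +45 → 45 < 110
  Kestrel: +25 → 25 < 30
  Nomad: +40 → 40 < 120
  Orbit: +70+70 → 140 ≥ 60
  Prism: +65+30 → 95 ≥ 30
Round 2 — Axion, Orbit, Prism shut down.
  Delta: +10 → 10 < 90
  Ionix: +35 → 35 < 120
  Juno: +10 → 55 < 110
  Myriad: +55 → 55 ≥ 40
  Nomad: +65 → 105 < 120
Round 3 — Myriad shuts down.
  Delta: +45 → 55 < 90
  Nomad: +70 → 175 ≥ 120
Round 4 — Nomad shuts down.
  Ionix: +20 → 55 < 120
  Juno: +75 → 130 ≥ 110
Round 5 — Juno shuts down.
No further shutdowns.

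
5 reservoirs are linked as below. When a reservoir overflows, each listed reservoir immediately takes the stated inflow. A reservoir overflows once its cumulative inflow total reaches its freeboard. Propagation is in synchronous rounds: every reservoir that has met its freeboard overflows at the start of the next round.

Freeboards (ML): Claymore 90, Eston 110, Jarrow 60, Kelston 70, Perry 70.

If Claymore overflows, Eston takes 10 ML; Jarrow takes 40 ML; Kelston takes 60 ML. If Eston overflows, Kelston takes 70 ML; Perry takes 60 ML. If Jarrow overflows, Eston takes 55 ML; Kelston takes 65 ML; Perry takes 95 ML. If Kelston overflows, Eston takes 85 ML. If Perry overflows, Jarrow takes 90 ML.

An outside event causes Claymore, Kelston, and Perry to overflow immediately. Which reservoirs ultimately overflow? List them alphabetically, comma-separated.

Claymore, Eston, Jarrow, Kelston, Perry

Round 1 — Claymore, Kelston, Perry overflow (initial).
  Eston: +10+85 → 95 < 110
  Jarrow: +40+90 → 130 ≥ 60
Round 2 — Jarrow overflows.
  Eston: +55 → 150 ≥ 110
Round 3 — Eston overflows.
No further overflows.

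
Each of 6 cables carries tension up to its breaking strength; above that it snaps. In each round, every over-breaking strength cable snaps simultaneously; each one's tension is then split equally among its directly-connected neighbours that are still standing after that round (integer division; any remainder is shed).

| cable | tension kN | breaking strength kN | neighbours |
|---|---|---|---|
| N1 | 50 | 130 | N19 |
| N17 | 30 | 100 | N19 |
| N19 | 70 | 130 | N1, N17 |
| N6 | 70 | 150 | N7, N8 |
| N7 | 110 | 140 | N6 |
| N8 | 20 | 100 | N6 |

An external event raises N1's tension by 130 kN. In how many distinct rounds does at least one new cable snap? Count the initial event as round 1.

3

Round 1 — N1 at 180 > 130. N1 snaps.
  N1 sheds 180 kN to N19: 180 each.
    N19: 70+180 = 250 > 130
Round 2 — N19 snaps.
  N19 sheds 250 kN to N17: 250 each.
    N17: 30+250 = 280 > 100
Round 3 — N17 snaps.
  N17 sheds 280 kN: no online neighbours, lost.
No further breaks.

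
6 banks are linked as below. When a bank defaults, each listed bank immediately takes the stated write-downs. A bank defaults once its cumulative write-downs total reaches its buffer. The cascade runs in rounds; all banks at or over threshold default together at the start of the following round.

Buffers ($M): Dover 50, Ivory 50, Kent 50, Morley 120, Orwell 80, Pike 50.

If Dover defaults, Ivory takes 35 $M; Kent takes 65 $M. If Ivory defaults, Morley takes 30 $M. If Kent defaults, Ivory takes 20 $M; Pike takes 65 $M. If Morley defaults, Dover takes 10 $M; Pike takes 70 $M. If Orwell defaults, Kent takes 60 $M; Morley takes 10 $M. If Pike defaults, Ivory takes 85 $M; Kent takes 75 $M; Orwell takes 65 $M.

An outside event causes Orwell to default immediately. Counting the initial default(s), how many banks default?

Round 1 — Orwell defaults (initial).
  Kent: +60 → 60 ≥ 50
  Morley: +10 → 10 < 120
Round 2 — Kent defaults.
  Ivory: +20 → 20 < 50
  Pike: +65 → 65 ≥ 50
Round 3 — Pike defaults.
  Ivory: +85 → 105 ≥ 50
Round 4 — Ivory defaults.
  Morley: +30 → 40 < 120
No further defaults.

4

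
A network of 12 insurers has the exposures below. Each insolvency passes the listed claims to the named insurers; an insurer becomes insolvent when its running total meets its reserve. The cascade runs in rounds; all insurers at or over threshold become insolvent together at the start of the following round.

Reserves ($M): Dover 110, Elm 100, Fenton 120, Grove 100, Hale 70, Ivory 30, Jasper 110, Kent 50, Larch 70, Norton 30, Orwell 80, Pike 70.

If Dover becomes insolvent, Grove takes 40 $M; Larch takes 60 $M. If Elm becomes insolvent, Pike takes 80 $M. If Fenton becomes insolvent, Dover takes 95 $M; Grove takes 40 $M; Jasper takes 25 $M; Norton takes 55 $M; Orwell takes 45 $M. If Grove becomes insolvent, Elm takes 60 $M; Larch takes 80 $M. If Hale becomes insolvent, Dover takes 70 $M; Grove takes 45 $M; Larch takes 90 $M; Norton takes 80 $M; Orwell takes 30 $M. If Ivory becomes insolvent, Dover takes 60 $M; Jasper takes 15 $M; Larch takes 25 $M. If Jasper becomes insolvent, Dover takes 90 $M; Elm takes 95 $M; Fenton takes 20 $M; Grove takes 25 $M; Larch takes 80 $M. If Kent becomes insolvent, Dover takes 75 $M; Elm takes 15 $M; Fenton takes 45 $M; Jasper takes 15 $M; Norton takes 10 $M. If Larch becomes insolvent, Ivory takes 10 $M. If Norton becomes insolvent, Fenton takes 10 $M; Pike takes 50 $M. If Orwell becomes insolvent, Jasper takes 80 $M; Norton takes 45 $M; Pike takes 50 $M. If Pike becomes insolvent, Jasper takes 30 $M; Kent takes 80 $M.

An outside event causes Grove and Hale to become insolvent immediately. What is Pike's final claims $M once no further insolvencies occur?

50

Round 1 — Grove, Hale become insolvent (initial).
  Dover: +70 → 70 < 110
  Elm: +60 → 60 < 100
  Larch: +80+90 → 170 ≥ 70
  Norton: +80 → 80 ≥ 30
  Orwell: +30 → 30 < 80
Round 2 — Larch, Norton become insolvent.
  Fenton: +10 → 10 < 120
  Ivory: +10 → 10 < 30
  Pike: +50 → 50 < 70
No further insolvencies.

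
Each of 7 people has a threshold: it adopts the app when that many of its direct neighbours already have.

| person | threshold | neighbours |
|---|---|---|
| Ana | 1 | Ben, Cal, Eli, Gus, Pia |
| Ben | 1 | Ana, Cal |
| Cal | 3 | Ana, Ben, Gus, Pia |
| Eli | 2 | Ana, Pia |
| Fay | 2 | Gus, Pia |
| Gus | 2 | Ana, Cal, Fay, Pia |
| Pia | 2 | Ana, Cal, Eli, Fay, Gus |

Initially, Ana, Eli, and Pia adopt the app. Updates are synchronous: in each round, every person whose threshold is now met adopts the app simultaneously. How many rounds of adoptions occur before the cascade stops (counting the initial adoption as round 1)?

3

Round 1 — Ana, Eli, Pia adopt the app (initial).
Round 2 — checking thresholds:
  Ben: 1 of 2 neighbours ≥ 1, adopts the app.
  Cal: 2 of 4 neighbours < 3, not yet.
  Fay: 1 of 2 neighbours < 2, not yet.
  Gus: 2 of 4 neighbours ≥ 2, adopts the app.
Round 3 — checking thresholds:
  Cal: 4 of 4 neighbours ≥ 3, adopts the app.
  Fay: 2 of 2 neighbours ≥ 2, adopts the app.
Round 4 — no new adoptions; cascade stops.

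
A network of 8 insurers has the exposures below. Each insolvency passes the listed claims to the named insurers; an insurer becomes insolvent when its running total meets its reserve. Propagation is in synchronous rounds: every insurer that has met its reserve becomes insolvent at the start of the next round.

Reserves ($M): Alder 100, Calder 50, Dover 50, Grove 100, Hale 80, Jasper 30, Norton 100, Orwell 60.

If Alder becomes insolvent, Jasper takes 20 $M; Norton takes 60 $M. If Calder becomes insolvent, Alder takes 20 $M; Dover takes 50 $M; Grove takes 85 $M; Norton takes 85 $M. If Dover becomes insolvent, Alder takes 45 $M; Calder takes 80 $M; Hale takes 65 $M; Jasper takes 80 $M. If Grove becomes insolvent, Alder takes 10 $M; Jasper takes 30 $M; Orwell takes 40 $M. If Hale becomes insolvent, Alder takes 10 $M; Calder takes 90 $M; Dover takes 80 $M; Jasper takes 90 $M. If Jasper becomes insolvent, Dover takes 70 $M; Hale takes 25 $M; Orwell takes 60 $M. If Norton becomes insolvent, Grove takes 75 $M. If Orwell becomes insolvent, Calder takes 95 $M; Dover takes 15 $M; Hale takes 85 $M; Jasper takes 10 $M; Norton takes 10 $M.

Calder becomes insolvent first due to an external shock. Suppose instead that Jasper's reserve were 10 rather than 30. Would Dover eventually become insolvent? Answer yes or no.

With Jasper's reserve at 10:
Round 1 — Calder becomes insolvent (initial).
  Alder: +20 → 20 < 100
  Dover: +50 → 50 ≥ 50
  Grove: +85 → 85 < 100
  Norton: +85 → 85 < 100
Round 2 — Dover becomes insolvent.
  Alder: +45 → 65 < 100
  Hale: +65 → 65 < 80
  Jasper: +80 → 80 ≥ 10
Round 3 — Jasper becomes insolvent.
  Hale: +25 → 90 ≥ 80
  Orwell: +60 → 60 ≥ 60
Round 4 — Hale, Orwell become insolvent.
  Alder: +10 → 75 < 100
  Norton: +10 → 95 < 100
No further insolvencies.

yes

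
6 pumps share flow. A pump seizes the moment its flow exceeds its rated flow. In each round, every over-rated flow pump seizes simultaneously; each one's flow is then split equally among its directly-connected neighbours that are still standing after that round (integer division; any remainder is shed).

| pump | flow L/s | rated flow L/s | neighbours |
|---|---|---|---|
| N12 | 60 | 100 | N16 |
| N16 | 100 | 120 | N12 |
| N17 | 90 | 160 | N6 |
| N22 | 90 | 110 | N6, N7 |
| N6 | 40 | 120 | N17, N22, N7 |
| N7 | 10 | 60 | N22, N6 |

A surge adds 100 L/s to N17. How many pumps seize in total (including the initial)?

4

Round 1 — N17 at 190 > 160. N17 seizes.
  N17 sheds 190 L/s to N6: 190 each.
    N6: 40+190 = 230 > 120
Round 2 — N6 seizes.
  N6 sheds 230 L/s to N22, N7: 115 each.
    N22: 90+115 = 205 > 110
    N7: 10+115 = 125 > 60
Round 3 — N22, N7 seize.
  N22 sheds 205 L/s: no online neighbours, lost.
  N7 sheds 125 L/s: no online neighbours, lost.
No further seizures.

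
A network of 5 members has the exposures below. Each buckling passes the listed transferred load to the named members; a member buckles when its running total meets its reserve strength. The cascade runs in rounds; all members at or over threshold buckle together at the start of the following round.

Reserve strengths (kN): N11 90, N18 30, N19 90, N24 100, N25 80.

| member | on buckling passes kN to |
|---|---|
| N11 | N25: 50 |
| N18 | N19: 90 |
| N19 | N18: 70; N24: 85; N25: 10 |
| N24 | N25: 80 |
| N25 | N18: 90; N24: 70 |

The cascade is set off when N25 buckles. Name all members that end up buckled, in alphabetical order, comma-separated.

N18, N19, N24, N25

Round 1 — N25 buckles (initial).
  N18: +90 → 90 ≥ 30
  N24: +70 → 70 < 100
Round 2 — N18 buckles.
  N19: +90 → 90 ≥ 90
Round 3 — N19 buckles.
  N24: +85 → 155 ≥ 100
Round 4 — N24 buckles.
No further bucklings.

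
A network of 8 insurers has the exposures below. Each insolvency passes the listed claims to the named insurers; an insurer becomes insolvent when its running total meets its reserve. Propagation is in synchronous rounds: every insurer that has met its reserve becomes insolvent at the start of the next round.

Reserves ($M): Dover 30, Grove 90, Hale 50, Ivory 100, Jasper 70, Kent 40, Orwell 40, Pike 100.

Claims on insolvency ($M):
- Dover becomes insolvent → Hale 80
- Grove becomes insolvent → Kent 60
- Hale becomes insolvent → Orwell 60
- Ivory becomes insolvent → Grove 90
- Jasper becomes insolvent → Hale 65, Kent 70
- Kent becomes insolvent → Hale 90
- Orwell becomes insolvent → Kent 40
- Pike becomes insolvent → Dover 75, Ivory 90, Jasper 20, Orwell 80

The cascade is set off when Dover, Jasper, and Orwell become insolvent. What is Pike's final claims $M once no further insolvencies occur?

0

Round 1 — Dover, Jasper, Orwell become insolvent (initial).
  Hale: +80+65 → 145 ≥ 50
  Kent: +70+40 → 110 ≥ 40
Round 2 — Hale, Kent become insolvent.
No further insolvencies.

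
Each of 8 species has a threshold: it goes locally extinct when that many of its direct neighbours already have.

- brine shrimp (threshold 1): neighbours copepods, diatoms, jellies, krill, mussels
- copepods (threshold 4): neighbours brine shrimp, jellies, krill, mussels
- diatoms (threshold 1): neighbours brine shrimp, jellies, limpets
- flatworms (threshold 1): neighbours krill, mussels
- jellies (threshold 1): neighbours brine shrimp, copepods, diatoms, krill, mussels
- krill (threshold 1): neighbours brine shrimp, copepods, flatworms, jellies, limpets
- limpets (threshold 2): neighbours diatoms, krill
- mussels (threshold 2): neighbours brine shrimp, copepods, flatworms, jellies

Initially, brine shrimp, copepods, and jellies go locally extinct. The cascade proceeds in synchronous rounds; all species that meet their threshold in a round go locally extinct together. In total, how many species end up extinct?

Round 1 — brine shrimp, copepods, jellies go locally extinct (initial).
Round 2 — checking thresholds:
  diatoms: 2 of 3 neighbours ≥ 1, goes locally extinct.
  krill: 3 of 5 neighbours ≥ 1, goes locally extinct.
  mussels: 3 of 4 neighbours ≥ 2, goes locally extinct.
Round 3 — checking thresholds:
  flatworms: 2 of 2 neighbours ≥ 1, goes locally extinct.
  limpets: 2 of 2 neighbours ≥ 2, goes locally extinct.
Round 4 — no new extinctions; cascade stops.

8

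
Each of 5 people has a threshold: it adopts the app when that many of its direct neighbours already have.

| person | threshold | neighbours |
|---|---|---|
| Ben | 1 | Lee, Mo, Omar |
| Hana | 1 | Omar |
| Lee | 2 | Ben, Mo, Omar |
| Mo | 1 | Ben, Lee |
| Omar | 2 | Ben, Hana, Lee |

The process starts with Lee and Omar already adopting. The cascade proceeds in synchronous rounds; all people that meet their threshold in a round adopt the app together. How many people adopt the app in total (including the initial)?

5

Round 1 — Lee, Omar adopt the app (initial).
Round 2 — checking thresholds:
  Ben: 2 of 3 neighbours ≥ 1, adopts the app.
  Hana: 1 of 1 neighbours ≥ 1, adopts the app.
  Mo: 1 of 2 neighbours ≥ 1, adopts the app.
Round 3 — no new adoptions; cascade stops.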